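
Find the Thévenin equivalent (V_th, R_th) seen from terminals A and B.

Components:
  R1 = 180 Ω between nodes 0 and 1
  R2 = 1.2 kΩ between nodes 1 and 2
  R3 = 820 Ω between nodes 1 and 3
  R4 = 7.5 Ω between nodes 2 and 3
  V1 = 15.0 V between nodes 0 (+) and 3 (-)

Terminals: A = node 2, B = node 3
Step 1 — V_th is the open-circuit voltage V_A - V_B (nothing connected across the terminals).
Nodal analysis, taking node 3 as the 0 V reference.
Source V1 fixes V_0 = 15 V.
KCL at each unknown node (sum of currents leaving = 0; resistances in Ω):
  Node 1: (V_1 - 15)/180 + (V_1 - V_2)/1200 + (V_1 - 0)/820 = 0
  Node 2: (V_2 - V_1)/1200 + (V_2 - 0)/7.5 = 0
Collecting terms (coefficients in siemens):
  0.007608·V_1 - 0.0008333·V_2 = 0.08333
  0.1342·V_2 - 0.0008333·V_1 = 0
Determinant D = (0.007608)(0.1342) - (-0.0008333)(-0.0008333) = 0.00102
V_1 = [(0.08333)(0.1342) - (-0.0008333)(0)]/D = 10.96 V
V_2 = [(0.007608)(0) - (0.08333)(-0.0008333)]/D = 0.06808 V
V_th = V_2 - V_3 = 0.06808 - 0 = 0.06808 V
Step 2 — R_th: zero the source — replace V1 by a short circuit (node 3 merges into node 0) — and find the resistance seen between A (node 2) and B (node 0).
Reduce the network between node 2 (A) and node 0 (B) by series/parallel combination:
  Rp1 = R1 ‖ R3 (parallel, both between nodes 0 and 1) = 1/(1/180 + 1/820) = 147.6 Ω
  Rs1 = R2 + Rp1 (series, joined only at node 1) = 1200 + 147.6 = 1348 Ω
  Rp2 = R4 ‖ Rs1 (parallel, both between nodes 0 and 2) = 1/(1/7.5 + 1/1348) = 7.458 Ω
R_th = 7.458 Ω

Final answer: V_th = 0.06808 V, R_th = 7.458 Ω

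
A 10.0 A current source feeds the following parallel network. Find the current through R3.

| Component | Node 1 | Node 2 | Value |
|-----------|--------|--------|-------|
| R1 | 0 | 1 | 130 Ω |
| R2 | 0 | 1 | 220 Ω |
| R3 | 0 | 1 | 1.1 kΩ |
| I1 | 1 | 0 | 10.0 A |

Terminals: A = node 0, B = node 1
All resistors sit directly between nodes 0 and 1, so they are in parallel and share one voltage V; the full source current 10 A splits among them.
1/R_par = 1/130 + 1/220 + 1/1100 = 0.01315 S  =>  R_par = 76.06 Ω
V = I × R_par = 10 × 76.06 = 760.6 V
I_R3 = V/R3 = 760.6/1100 = 0.6915 A

Final answer: 0.6915 A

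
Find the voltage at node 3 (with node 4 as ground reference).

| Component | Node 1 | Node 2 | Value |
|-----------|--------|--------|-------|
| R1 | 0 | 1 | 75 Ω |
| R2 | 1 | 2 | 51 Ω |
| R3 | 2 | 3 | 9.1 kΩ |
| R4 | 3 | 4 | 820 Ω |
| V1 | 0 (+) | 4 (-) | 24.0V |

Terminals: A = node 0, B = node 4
Nodal analysis, taking node 4 as the 0 V reference.
Source V1 fixes V_0 = 24 V.
KCL at each unknown node (sum of currents leaving = 0; resistances in Ω):
  Node 1: (V_1 - 24)/75 + (V_1 - V_2)/51 = 0
  Node 2: (V_2 - V_1)/51 + (V_2 - V_3)/9100 = 0
  Node 3: (V_3 - V_2)/9100 + (V_3 - 0)/820 = 0
Collecting terms (coefficients in siemens):
  0.03294·V_1 - 0.01961·V_2 = 0.32
  0.01972·V_2 - 0.01961·V_1 - 0.0001099·V_3 = 0
  0.001329·V_3 - 0.0001099·V_2 = 0
Solving these 3 simultaneous equations (Gaussian elimination) gives:
  V_1 = 23.82 V, V_2 = 23.7 V, V_3 = 1.959 V
The requested potential is V_3 = 1.959 V.

Final answer: V_3 = 1.959 V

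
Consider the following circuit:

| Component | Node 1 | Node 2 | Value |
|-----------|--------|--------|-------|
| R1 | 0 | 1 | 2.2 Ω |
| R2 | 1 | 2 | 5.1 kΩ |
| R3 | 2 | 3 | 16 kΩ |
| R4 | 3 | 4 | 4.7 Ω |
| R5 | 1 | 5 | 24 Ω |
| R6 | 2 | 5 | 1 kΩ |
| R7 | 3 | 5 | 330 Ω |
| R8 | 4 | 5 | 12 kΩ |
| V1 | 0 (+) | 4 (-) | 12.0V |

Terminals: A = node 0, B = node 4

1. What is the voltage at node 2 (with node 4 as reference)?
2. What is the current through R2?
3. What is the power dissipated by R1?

Nodal analysis, taking node 4 as the 0 V reference.
Source V1 fixes V_0 = 12 V.
KCL at each unknown node (sum of currents leaving = 0; resistances in Ω):
  Node 1: (V_1 - 12)/2.2 + (V_1 - V_2)/5100 + (V_1 - V_5)/24 = 0
  Node 2: (V_2 - V_1)/5100 + (V_2 - V_3)/16000 + (V_2 - V_5)/1000 = 0
  Node 3: (V_3 - V_2)/16000 + (V_3 - 0)/4.7 + (V_3 - V_5)/330 = 0
  Node 5: (V_5 - V_1)/24 + (V_5 - V_2)/1000 + (V_5 - V_3)/330 + (V_5 - 0)/12000 = 0
Collecting terms (coefficients in siemens):
  0.4964·V_1 - 0.0001961·V_2 - 0.04167·V_5 = 5.455
  0.001259·V_2 - 0.0001961·V_1 - 0.0000625·V_3 - 0.001·V_5 = 0
  0.2159·V_3 - 0.0000625·V_2 - 0.00303·V_5 = 0
  0.04578·V_5 - 0.04167·V_1 - 0.001·V_2 - 0.00303·V_3 = 0
Solving these 4 simultaneous equations (Gaussian elimination) gives:
  V_1 = 11.92 V, V_2 = 10.68 V, V_3 = 0.1589 V, V_5 = 11.1 V
Part 1:
  Read off the nodal solution: V_2 = 10.68 V
Part 2:
  I_R2 = (V_1 - V_2)/R2 = (11.92 - 10.68)/5100 = 0.0002435 A
  Magnitude: I_R2 = 0.0002435 A
Part 3:
  I_R1 = (V_0 - V_1)/R1 = (12 - 11.92)/2.2 = 0.03473 A
  P_R1 = I_R1² × R1 = (0.03473)² × 2.2 = 0.002653 W

Final answers:
1. V_2 = 10.68 V
2. I_R2 = 0.0002435 A
3. P_R1 = 0.002653 W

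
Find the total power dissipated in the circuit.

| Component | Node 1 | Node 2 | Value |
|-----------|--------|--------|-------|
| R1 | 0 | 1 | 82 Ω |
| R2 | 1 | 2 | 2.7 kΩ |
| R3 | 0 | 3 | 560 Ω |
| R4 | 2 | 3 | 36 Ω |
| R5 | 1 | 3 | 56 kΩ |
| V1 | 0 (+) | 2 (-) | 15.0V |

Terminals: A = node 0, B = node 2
Nodal analysis, taking node 2 as the 0 V reference.
Source V1 fixes V_0 = 15 V.
KCL at each unknown node (sum of currents leaving = 0; resistances in Ω):
  Node 1: (V_1 - 15)/82 + (V_1 - 0)/2700 + (V_1 - V_3)/56000 = 0
  Node 3: (V_3 - 15)/560 + (V_3 - 0)/36 + (V_3 - V_1)/56000 = 0
Collecting terms (coefficients in siemens):
  0.01258·V_1 - 0.00001786·V_3 = 0.1829
  0.02958·V_3 - 0.00001786·V_1 = 0.02679
Determinant D = (0.01258)(0.02958) - (-0.00001786)(-0.00001786) = 0.0003722
V_1 = [(0.1829)(0.02958) - (-0.00001786)(0.02679)]/D = 14.54 V
V_3 = [(0.01258)(0.02679) - (0.1829)(-0.00001786)]/D = 0.9143 V
Power in each resistor, P = (ΔV)²/R:
  P_R1 = (15 - 14.54)²/82 = 0.002597 W
  P_R2 = (14.54 - 0)²/2700 = 0.07828 W
  P_R3 = (15 - 0.9143)²/560 = 0.3543 W
  P_R4 = (0 - 0.9143)²/36 = 0.02322 W
  P_R5 = (14.54 - 0.9143)²/56000 = 0.003315 W
P_total = P_R1 + P_R2 + P_R3 + P_R4 + P_R5 = 0.4617 W

Final answer: 0.4617 W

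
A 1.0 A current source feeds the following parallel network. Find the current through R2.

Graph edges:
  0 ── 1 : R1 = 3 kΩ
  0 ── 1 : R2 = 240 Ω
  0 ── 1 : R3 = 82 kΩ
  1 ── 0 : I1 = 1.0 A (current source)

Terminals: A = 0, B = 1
All resistors sit directly between nodes 0 and 1, so they are in parallel and share one voltage V; the full source current 1 A splits among them.
1/R_par = 1/3000 + 1/240 + 1/82000 = 0.004512 S  =>  R_par = 221.6 Ω
V = I × R_par = 1 × 221.6 = 221.6 V
I_R2 = V/R2 = 221.6/240 = 0.9234 A

Final answer: 0.9234 A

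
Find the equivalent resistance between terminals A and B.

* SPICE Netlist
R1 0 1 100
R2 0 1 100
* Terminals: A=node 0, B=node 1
Reduce the network between node 0 (A) and node 1 (B) by series/parallel combination:
  Rp1 = R1 ‖ R2 (parallel, both between nodes 0 and 1) = 1/(1/100 + 1/100) = 50 Ω
R_eq = 50 Ω

Final answer: 50 Ω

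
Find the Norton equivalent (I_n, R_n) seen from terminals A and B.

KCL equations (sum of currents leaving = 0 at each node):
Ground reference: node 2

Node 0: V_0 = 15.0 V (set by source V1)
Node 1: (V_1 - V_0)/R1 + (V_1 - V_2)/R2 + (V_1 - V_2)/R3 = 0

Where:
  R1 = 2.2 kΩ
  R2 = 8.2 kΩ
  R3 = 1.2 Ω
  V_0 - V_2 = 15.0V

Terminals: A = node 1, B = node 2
Find the Thévenin equivalent first; then I_n = V_th/R_th and R_n = R_th.
Step 1 — V_th is the open-circuit voltage V_A - V_B (nothing connected across the terminals).
Nodal analysis, taking node 2 as the 0 V reference.
Source V1 fixes V_0 = 15 V.
KCL at each unknown node (sum of currents leaving = 0; resistances in Ω):
  Node 1: (V_1 - 15)/2200 + (V_1 - 0)/8200 + (V_1 - 0)/1.2 = 0
Collecting terms: 0.8339 × V_1 = 0.006818  =>  V_1 = 0.008176 V
V_th = V_1 - V_2 = 0.008176 - 0 = 0.008176 V
Step 2 — R_th: zero the source — replace V1 by a short circuit (node 2 merges into node 0) — and find the resistance seen between A (node 1) and B (node 0).
Reduce the network between node 1 (A) and node 0 (B) by series/parallel combination:
  Rp1 = R1 ‖ R2 ‖ R3 (parallel, all between nodes 0 and 1) = 1/(1/2200 + 1/8200 + 1/1.2) = 1.199 Ω
R_th = 1.199 Ω
I_n = V_th/R_th = 0.008176/1.199 = 0.006818 A, and R_n = R_th = 1.199 Ω

Final answer: I_n = 0.006818 A, R_n = 1.199 Ω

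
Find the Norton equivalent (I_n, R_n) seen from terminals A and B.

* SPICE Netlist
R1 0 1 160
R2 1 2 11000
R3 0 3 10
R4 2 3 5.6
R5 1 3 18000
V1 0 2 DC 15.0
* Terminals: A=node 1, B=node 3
Find the Thévenin equivalent first; then I_n = V_th/R_th and R_n = R_th.
Step 1 — V_th is the open-circuit voltage V_A - V_B (nothing connected across the terminals).
Nodal analysis, taking node 2 as the 0 V reference.
Source V1 fixes V_0 = 15 V.
KCL at each unknown node (sum of currents leaving = 0; resistances in Ω):
  Node 1: (V_1 - 15)/160 + (V_1 - 0)/11000 + (V_1 - V_3)/18000 = 0
  Node 3: (V_3 - 15)/10 + (V_3 - 0)/5.6 + (V_3 - V_1)/18000 = 0
Collecting terms (coefficients in siemens):
  0.006396·V_1 - 0.00005556·V_3 = 0.09375
  0.2786·V_3 - 0.00005556·V_1 = 1.5
Determinant D = (0.006396)(0.2786) - (-0.00005556)(-0.00005556) = 0.001782
V_1 = [(0.09375)(0.2786) - (-0.00005556)(1.5)]/D = 14.7 V
V_3 = [(0.006396)(1.5) - (0.09375)(-0.00005556)]/D = 5.386 V
V_th = V_1 - V_3 = 14.7 - 5.386 = 9.317 V
Step 2 — R_th: zero the source — replace V1 by a short circuit (node 2 merges into node 0) — and find the resistance seen between A (node 1) and B (node 3).
Reduce the network between node 1 (A) and node 3 (B) by series/parallel combination:
  Rp1 = R1 ‖ R2 (parallel, both between nodes 0 and 1) = 1/(1/160 + 1/11000) = 157.7 Ω
  Rp2 = R3 ‖ R4 (parallel, both between nodes 0 and 3) = 1/(1/10 + 1/5.6) = 3.59 Ω
  Rs1 = Rp1 + Rp2 (series, joined only at node 0) = 157.7 + 3.59 = 161.3 Ω
  Rp3 = R5 ‖ Rs1 (parallel, both between nodes 1 and 3) = 1/(1/18000 + 1/161.3) = 159.9 Ω
R_th = 159.9 Ω
I_n = V_th/R_th = 9.317/159.9 = 0.05828 A, and R_n = R_th = 159.9 Ω

Final answer: I_n = 0.05828 A, R_n = 159.9 Ω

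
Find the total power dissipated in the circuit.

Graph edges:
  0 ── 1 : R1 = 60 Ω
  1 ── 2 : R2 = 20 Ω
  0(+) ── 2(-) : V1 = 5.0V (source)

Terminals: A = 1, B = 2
Nodal analysis, taking node 2 as the 0 V reference.
Source V1 fixes V_0 = 5 V.
KCL at each unknown node (sum of currents leaving = 0; resistances in Ω):
  Node 1: (V_1 - 5)/60 + (V_1 - 0)/20 = 0
Collecting terms: 0.06667 × V_1 = 0.08333  =>  V_1 = 1.25 V
Power in each resistor, P = (ΔV)²/R:
  P_R1 = (5 - 1.25)²/60 = 0.2344 W
  P_R2 = (1.25 - 0)²/20 = 0.07812 W
P_total = P_R1 + P_R2 = 0.3125 W

Final answer: 0.3125 W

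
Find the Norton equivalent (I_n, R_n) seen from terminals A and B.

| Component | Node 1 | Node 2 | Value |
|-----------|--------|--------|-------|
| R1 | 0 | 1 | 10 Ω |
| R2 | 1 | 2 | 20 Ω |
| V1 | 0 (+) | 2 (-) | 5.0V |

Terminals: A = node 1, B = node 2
Find the Thévenin equivalent first; then I_n = V_th/R_th and R_n = R_th.
Step 1 — V_th is the open-circuit voltage V_A - V_B (nothing connected across the terminals).
Nodal analysis, taking node 2 as the 0 V reference.
Source V1 fixes V_0 = 5 V.
KCL at each unknown node (sum of currents leaving = 0; resistances in Ω):
  Node 1: (V_1 - 5)/10 + (V_1 - 0)/20 = 0
Collecting terms: 0.15 × V_1 = 0.5  =>  V_1 = 3.333 V
V_th = V_1 - V_2 = 3.333 - 0 = 3.333 V
Step 2 — R_th: zero the source — replace V1 by a short circuit (node 2 merges into node 0) — and find the resistance seen between A (node 1) and B (node 0).
Reduce the network between node 1 (A) and node 0 (B) by series/parallel combination:
  Rp1 = R1 ‖ R2 (parallel, both between nodes 0 and 1) = 1/(1/10 + 1/20) = 6.667 Ω
R_th = 6.667 Ω
I_n = V_th/R_th = 3.333/6.667 = 0.5 A, and R_n = R_th = 6.667 Ω

Final answer: I_n = 0.5 A, R_n = 6.667 Ω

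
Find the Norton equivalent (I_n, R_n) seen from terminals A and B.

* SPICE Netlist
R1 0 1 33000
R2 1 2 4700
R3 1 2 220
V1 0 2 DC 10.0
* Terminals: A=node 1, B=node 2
Find the Thévenin equivalent first; then I_n = V_th/R_th and R_n = R_th.
Step 1 — V_th is the open-circuit voltage V_A - V_B (nothing connected across the terminals).
Nodal analysis, taking node 2 as the 0 V reference.
Source V1 fixes V_0 = 10 V.
KCL at each unknown node (sum of currents leaving = 0; resistances in Ω):
  Node 1: (V_1 - 10)/33000 + (V_1 - 0)/4700 + (V_1 - 0)/220 = 0
Collecting terms: 0.004789 × V_1 = 0.000303  =>  V_1 = 0.06328 V
V_th = V_1 - V_2 = 0.06328 - 0 = 0.06328 V
Step 2 — R_th: zero the source — replace V1 by a short circuit (node 2 merges into node 0) — and find the resistance seen between A (node 1) and B (node 0).
Reduce the network between node 1 (A) and node 0 (B) by series/parallel combination:
  Rp1 = R1 ‖ R2 ‖ R3 (parallel, all between nodes 0 and 1) = 1/(1/33000 + 1/4700 + 1/220) = 208.8 Ω
R_th = 208.8 Ω
I_n = V_th/R_th = 0.06328/208.8 = 0.000303 A, and R_n = R_th = 208.8 Ω

Final answer: I_n = 0.000303 A, R_n = 208.8 Ω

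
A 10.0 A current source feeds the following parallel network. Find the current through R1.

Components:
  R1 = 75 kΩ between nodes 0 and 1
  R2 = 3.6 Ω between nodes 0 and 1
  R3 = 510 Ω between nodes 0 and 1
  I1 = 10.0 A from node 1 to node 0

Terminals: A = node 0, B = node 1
All resistors sit directly between nodes 0 and 1, so they are in parallel and share one voltage V; the full source current 10 A splits among them.
1/R_par = 1/75000 + 1/3.6 + 1/510 = 0.2798 S  =>  R_par = 3.575 Ω
V = I × R_par = 10 × 3.575 = 35.75 V
I_R1 = V/R1 = 35.75/75000 = 0.0004766 A

Final answer: 0.0004766 A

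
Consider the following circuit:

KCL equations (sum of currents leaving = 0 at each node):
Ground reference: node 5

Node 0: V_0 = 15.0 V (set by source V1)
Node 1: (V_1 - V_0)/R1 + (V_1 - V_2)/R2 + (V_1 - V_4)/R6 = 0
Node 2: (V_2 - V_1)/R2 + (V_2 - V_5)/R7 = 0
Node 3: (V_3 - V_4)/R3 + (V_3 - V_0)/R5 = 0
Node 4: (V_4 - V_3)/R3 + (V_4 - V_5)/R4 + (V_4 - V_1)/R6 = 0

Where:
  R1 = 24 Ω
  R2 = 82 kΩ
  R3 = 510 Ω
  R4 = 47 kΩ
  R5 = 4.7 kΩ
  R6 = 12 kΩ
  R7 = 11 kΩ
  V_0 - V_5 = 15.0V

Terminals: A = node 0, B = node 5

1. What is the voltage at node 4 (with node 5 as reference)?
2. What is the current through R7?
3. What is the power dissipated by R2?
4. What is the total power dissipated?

Nodal analysis, taking node 5 as the 0 V reference.
Source V1 fixes V_0 = 15 V.
KCL at each unknown node (sum of currents leaving = 0; resistances in Ω):
  Node 1: (V_1 - 15)/24 + (V_1 - V_2)/82000 + (V_1 - V_4)/12000 = 0
  Node 2: (V_2 - V_1)/82000 + (V_2 - 0)/11000 = 0
  Node 3: (V_3 - V_4)/510 + (V_3 - 15)/4700 = 0
  Node 4: (V_4 - V_3)/510 + (V_4 - 0)/47000 + (V_4 - V_1)/12000 = 0
Collecting terms (coefficients in siemens):
  0.04176·V_1 - 0.0000122·V_2 - 0.00008333·V_4 = 0.625
  0.0001031·V_2 - 0.0000122·V_1 = 0
  0.002174·V_3 - 0.001961·V_4 = 0.003191
  0.002065·V_4 - 0.00008333·V_1 - 0.001961·V_3 = 0
Solving these 4 simultaneous equations (Gaussian elimination) gives:
  V_1 = 14.99 V, V_2 = 1.773 V, V_3 = 14.03 V, V_4 = 13.92 V
Part 1:
  Read off the nodal solution: V_4 = 13.92 V
Part 2:
  I_R7 = (V_2 - V_5)/R7 = (1.773 - 0)/11000 = 0.0001612 A
  Magnitude: I_R7 = 0.0001612 A
Part 3:
  I_R2 = (V_1 - V_2)/R2 = (14.99 - 1.773)/82000 = 0.0001612 A
  P_R2 = I_R2² × R2 = (0.0001612)² × 82000 = 0.002131 W
Part 4:
  Power in each resistor, P = (ΔV)²/R:
    P_R1 = (15 - 14.99)²/24 = 0.000001507 W
    P_R2 = (14.99 - 1.773)²/82000 = 0.002131 W
    P_R3 = (14.03 - 13.92)²/510 = 0.00002183 W
    P_R4 = (13.92 - 0)²/47000 = 0.004124 W
    P_R5 = (15 - 14.03)²/4700 = 0.0002012 W
    P_R6 = (14.99 - 13.92)²/12000 = 0.00009575 W
    P_R7 = (1.773 - 0)²/11000 = 0.0002859 W
  P_total = P_R1 + P_R2 + P_R3 + P_R4 + P_R5 + P_R6 + P_R7 = 0.006862 W

Final answers:
1. V_4 = 13.92 V
2. I_R7 = 0.0001612 A
3. P_R2 = 0.002131 W
4. P_total = 0.006862 W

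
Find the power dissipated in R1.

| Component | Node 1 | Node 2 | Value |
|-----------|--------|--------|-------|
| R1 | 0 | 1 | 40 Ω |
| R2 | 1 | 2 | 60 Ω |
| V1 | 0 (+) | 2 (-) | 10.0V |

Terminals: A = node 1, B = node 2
Nodal analysis, taking node 2 as the 0 V reference.
Source V1 fixes V_0 = 10 V.
KCL at each unknown node (sum of currents leaving = 0; resistances in Ω):
  Node 1: (V_1 - 10)/40 + (V_1 - 0)/60 = 0
Collecting terms: 0.04167 × V_1 = 0.25  =>  V_1 = 6 V
I_R1 = (V_0 - V_1)/R1 = (10 - 6)/40 = 0.1 A
P_R1 = I_R1² × R1 = (0.1)² × 40 = 0.4 W

Final answer: 0.4 W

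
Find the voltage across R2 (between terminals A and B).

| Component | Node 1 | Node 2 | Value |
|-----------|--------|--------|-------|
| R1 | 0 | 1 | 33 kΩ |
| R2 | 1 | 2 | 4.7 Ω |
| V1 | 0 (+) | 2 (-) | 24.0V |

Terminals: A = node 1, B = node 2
R1 and R2 are in series across V1 (node 0 → node 1 → node 2), and the output A–B is taken across R2, so this is a voltage divider.
Series current: I = V1/(R1 + R2) = 24/(33000 + 4.7) = 24/33000 = 0.0007272 A
V_R2 = I × R2 = V1 × R2/(R1 + R2) = 24 × 4.7/33000 = 0.003418 V

Final answer: 0.003418 V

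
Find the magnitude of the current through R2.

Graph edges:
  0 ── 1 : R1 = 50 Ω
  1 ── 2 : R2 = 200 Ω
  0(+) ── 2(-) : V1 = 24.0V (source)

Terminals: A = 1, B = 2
Nodal analysis, taking node 2 as the 0 V reference.
Source V1 fixes V_0 = 24 V.
KCL at each unknown node (sum of currents leaving = 0; resistances in Ω):
  Node 1: (V_1 - 24)/50 + (V_1 - 0)/200 = 0
Collecting terms: 0.025 × V_1 = 0.48  =>  V_1 = 19.2 V
I_R2 = (V_1 - V_2)/R2 = (19.2 - 0)/200 = 0.096 A
|I_R2| = 0.096 A

Final answer: |I_R2| = 0.096 A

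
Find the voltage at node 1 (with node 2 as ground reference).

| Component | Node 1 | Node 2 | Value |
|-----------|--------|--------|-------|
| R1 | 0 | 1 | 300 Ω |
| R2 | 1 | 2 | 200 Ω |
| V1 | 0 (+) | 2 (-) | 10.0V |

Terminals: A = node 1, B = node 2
Nodal analysis, taking node 2 as the 0 V reference.
Source V1 fixes V_0 = 10 V.
KCL at each unknown node (sum of currents leaving = 0; resistances in Ω):
  Node 1: (V_1 - 10)/300 + (V_1 - 0)/200 = 0
Collecting terms: 0.008333 × V_1 = 0.03333  =>  V_1 = 4 V
The requested potential is V_1 = 4 V.

Final answer: V_1 = 4 V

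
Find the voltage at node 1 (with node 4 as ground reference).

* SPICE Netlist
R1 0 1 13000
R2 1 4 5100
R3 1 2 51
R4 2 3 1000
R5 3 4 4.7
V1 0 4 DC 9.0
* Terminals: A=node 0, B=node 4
Nodal analysis, taking node 4 as the 0 V reference.
Source V1 fixes V_0 = 9 V.
KCL at each unknown node (sum of currents leaving = 0; resistances in Ω):
  Node 1: (V_1 - 9)/13000 + (V_1 - 0)/5100 + (V_1 - V_2)/51 = 0
  Node 2: (V_2 - V_1)/51 + (V_2 - V_3)/1000 = 0
  Node 3: (V_3 - V_2)/1000 + (V_3 - 0)/4.7 = 0
Collecting terms (coefficients in siemens):
  0.01988·V_1 - 0.01961·V_2 = 0.0006923
  0.02061·V_2 - 0.01961·V_1 - 0.001·V_3 = 0
  0.2138·V_3 - 0.001·V_2 = 0
Solving these 3 simultaneous equations (Gaussian elimination) gives:
  V_1 = 0.5674 V, V_2 = 0.5399 V, V_3 = 0.002526 V
The requested potential is V_1 = 0.5674 V.

Final answer: V_1 = 0.5674 V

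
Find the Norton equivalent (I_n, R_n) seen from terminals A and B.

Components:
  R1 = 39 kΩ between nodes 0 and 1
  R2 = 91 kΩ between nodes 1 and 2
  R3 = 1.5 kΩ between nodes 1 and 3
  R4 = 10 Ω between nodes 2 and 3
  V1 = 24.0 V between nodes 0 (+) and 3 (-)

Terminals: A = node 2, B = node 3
Find the Thévenin equivalent first; then I_n = V_th/R_th and R_n = R_th.
Step 1 — V_th is the open-circuit voltage V_A - V_B (nothing connected across the terminals).
Nodal analysis, taking node 3 as the 0 V reference.
Source V1 fixes V_0 = 24 V.
KCL at each unknown node (sum of currents leaving = 0; resistances in Ω):
  Node 1: (V_1 - 24)/39000 + (V_1 - V_2)/91000 + (V_1 - 0)/1500 = 0
  Node 2: (V_2 - V_1)/91000 + (V_2 - 0)/10 = 0
Collecting terms (coefficients in siemens):
  0.0007033·V_1 - 0.00001099·V_2 = 0.0006154
  0.1·V_2 - 0.00001099·V_1 = 0
Determinant D = (0.0007033)(0.1) - (-0.00001099)(-0.00001099) = 0.00007034
V_1 = [(0.0006154)(0.1) - (-0.00001099)(0)]/D = 0.875 V
V_2 = [(0.0007033)(0) - (0.0006154)(-0.00001099)]/D = 0.00009614 V
V_th = V_2 - V_3 = 0.00009614 - 0 = 0.00009614 V
Step 2 — R_th: zero the source — replace V1 by a short circuit (node 3 merges into node 0) — and find the resistance seen between A (node 2) and B (node 0).
Reduce the network between node 2 (A) and node 0 (B) by series/parallel combination:
  Rp1 = R1 ‖ R3 (parallel, both between nodes 0 and 1) = 1/(1/39000 + 1/1500) = 1444 Ω
  Rs1 = R2 + Rp1 (series, joined only at node 1) = 91000 + 1444 = 92440 Ω
  Rp2 = R4 ‖ Rs1 (parallel, both between nodes 0 and 2) = 1/(1/10 + 1/92440) = 9.999 Ω
R_th = 9.999 Ω
I_n = V_th/R_th = 0.00009614/9.999 = 0.000009615 A, and R_n = R_th = 9.999 Ω

Final answer: I_n = 9.615e-06 A, R_n = 9.999 Ω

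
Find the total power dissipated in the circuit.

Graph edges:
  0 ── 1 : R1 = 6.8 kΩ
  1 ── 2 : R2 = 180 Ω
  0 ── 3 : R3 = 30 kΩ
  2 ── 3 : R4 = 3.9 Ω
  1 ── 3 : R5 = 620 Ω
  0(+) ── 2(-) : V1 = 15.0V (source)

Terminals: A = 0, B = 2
Nodal analysis, taking node 2 as the 0 V reference.
Source V1 fixes V_0 = 15 V.
KCL at each unknown node (sum of currents leaving = 0; resistances in Ω):
  Node 1: (V_1 - 15)/6800 + (V_1 - 0)/180 + (V_1 - V_3)/620 = 0
  Node 3: (V_3 - 15)/30000 + (V_3 - 0)/3.9 + (V_3 - V_1)/620 = 0
Collecting terms (coefficients in siemens):
  0.007316·V_1 - 0.001613·V_3 = 0.002206
  0.2581·V_3 - 0.001613·V_1 = 0.0005
Determinant D = (0.007316)(0.2581) - (-0.001613)(-0.001613) = 0.001885
V_1 = [(0.002206)(0.2581) - (-0.001613)(0.0005)]/D = 0.3024 V
V_3 = [(0.007316)(0.0005) - (0.002206)(-0.001613)]/D = 0.003827 V
Power in each resistor, P = (ΔV)²/R:
  P_R1 = (15 - 0.3024)²/6800 = 0.03177 W
  P_R2 = (0.3024 - 0)²/180 = 0.000508 W
  P_R3 = (15 - 0.003827)²/30000 = 0.007496 W
  P_R4 = (0 - 0.003827)²/3.9 = 0.000003756 W
  P_R5 = (0.3024 - 0.003827)²/620 = 0.0001438 W
P_total = P_R1 + P_R2 + P_R3 + P_R4 + P_R5 = 0.03992 W

Final answer: 0.03992 W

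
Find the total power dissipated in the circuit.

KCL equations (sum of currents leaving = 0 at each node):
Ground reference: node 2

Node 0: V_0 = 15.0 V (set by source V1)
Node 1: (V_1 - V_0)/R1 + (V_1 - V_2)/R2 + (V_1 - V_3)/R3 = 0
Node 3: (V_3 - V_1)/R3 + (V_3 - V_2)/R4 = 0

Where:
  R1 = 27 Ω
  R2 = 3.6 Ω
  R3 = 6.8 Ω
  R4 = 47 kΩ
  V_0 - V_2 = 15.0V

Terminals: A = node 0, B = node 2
Nodal analysis, taking node 2 as the 0 V reference.
Source V1 fixes V_0 = 15 V.
KCL at each unknown node (sum of currents leaving = 0; resistances in Ω):
  Node 1: (V_1 - 15)/27 + (V_1 - 0)/3.6 + (V_1 - V_3)/6.8 = 0
  Node 3: (V_3 - V_1)/6.8 + (V_3 - 0)/47000 = 0
Collecting terms (coefficients in siemens):
  0.4619·V_1 - 0.1471·V_3 = 0.5556
  0.1471·V_3 - 0.1471·V_1 = 0
Determinant D = (0.4619)(0.1471) - (-0.1471)(-0.1471) = 0.04631
V_1 = [(0.5556)(0.1471) - (-0.1471)(0)]/D = 1.765 V
V_3 = [(0.4619)(0) - (0.5556)(-0.1471)]/D = 1.764 V
Power in each resistor, P = (ΔV)²/R:
  P_R1 = (15 - 1.765)²/27 = 6.488 W
  P_R2 = (1.765 - 0)²/3.6 = 0.8649 W
  P_R3 = (1.765 - 1.764)²/6.8 = 0.000000009582 W
  P_R4 = (0 - 1.764)²/47000 = 0.00006623 W
P_total = P_R1 + P_R2 + P_R3 + P_R4 = 7.353 W

Final answer: 7.353 W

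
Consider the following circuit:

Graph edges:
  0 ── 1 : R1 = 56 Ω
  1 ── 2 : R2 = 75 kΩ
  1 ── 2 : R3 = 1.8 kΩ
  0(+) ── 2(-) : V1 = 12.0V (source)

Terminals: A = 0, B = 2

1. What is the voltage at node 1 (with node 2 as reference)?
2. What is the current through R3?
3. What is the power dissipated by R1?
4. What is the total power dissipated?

Nodal analysis, taking node 2 as the 0 V reference.
Source V1 fixes V_0 = 12 V.
KCL at each unknown node (sum of currents leaving = 0; resistances in Ω):
  Node 1: (V_1 - 12)/56 + (V_1 - 0)/75000 + (V_1 - 0)/1800 = 0
Collecting terms: 0.01843 × V_1 = 0.2143  =>  V_1 = 11.63 V
Part 1:
  Read off the nodal solution: V_1 = 11.63 V
Part 2:
  I_R3 = (V_1 - V_2)/R3 = (11.63 - 0)/1800 = 0.006461 A
  Magnitude: I_R3 = 0.006461 A
Part 3:
  I_R1 = (V_0 - V_1)/R1 = (12 - 11.63)/56 = 0.006616 A
  P_R1 = I_R1² × R1 = (0.006616)² × 56 = 0.002451 W
Part 4:
  Power in each resistor, P = (ΔV)²/R:
    P_R1 = (12 - 11.63)²/56 = 0.002451 W
    P_R2 = (11.63 - 0)²/75000 = 0.001803 W
    P_R3 = (11.63 - 0)²/1800 = 0.07514 W
  P_total = P_R1 + P_R2 + P_R3 = 0.07939 W

Final answers:
1. V_1 = 11.63 V
2. I_R3 = 0.006461 A
3. P_R1 = 0.002451 W
4. P_total = 0.07939 W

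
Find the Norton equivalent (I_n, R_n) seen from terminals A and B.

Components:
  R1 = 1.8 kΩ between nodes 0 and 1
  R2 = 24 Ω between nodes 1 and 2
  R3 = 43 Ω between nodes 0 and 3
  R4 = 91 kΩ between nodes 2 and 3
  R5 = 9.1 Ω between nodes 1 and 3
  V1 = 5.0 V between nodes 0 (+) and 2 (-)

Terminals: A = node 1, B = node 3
Find the Thévenin equivalent first; then I_n = V_th/R_th and R_n = R_th.
Step 1 — V_th is the open-circuit voltage V_A - V_B (nothing connected across the terminals).
Nodal analysis, taking node 2 as the 0 V reference.
Source V1 fixes V_0 = 5 V.
KCL at each unknown node (sum of currents leaving = 0; resistances in Ω):
  Node 1: (V_1 - 5)/1800 + (V_1 - 0)/24 + (V_1 - V_3)/9.1 = 0
  Node 3: (V_3 - 5)/43 + (V_3 - 0)/91000 + (V_3 - V_1)/9.1 = 0
Collecting terms (coefficients in siemens):
  0.1521·V_1 - 0.1099·V_3 = 0.002778
  0.1332·V_3 - 0.1099·V_1 = 0.1163
Determinant D = (0.1521)(0.1332) - (-0.1099)(-0.1099) = 0.008179
V_1 = [(0.002778)(0.1332) - (-0.1099)(0.1163)]/D = 1.608 V
V_3 = [(0.1521)(0.1163) - (0.002778)(-0.1099)]/D = 2.2 V
V_th = V_1 - V_3 = 1.608 - 2.2 = -0.5924 V
Step 2 — R_th: zero the source — replace V1 by a short circuit (node 2 merges into node 0) — and find the resistance seen between A (node 1) and B (node 3).
Reduce the network between node 1 (A) and node 3 (B) by series/parallel combination:
  Rp1 = R1 ‖ R2 (parallel, both between nodes 0 and 1) = 1/(1/1800 + 1/24) = 23.68 Ω
  Rp2 = R3 ‖ R4 (parallel, both between nodes 0 and 3) = 1/(1/43 + 1/91000) = 42.98 Ω
  Rs1 = Rp1 + Rp2 (series, joined only at node 0) = 23.68 + 42.98 = 66.66 Ω
  Rp3 = R5 ‖ Rs1 (parallel, both between nodes 1 and 3) = 1/(1/9.1 + 1/66.66) = 8.007 Ω
R_th = 8.007 Ω
I_n = V_th/R_th = -0.5924/8.007 = -0.07398 A, and R_n = R_th = 8.007 Ω

Final answer: I_n = -0.07398 A, R_n = 8.007 Ω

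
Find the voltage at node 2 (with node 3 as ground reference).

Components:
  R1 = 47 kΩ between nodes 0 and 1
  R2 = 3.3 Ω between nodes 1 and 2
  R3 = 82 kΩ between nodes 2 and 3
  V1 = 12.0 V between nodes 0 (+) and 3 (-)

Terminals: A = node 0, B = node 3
Nodal analysis, taking node 3 as the 0 V reference.
Source V1 fixes V_0 = 12 V.
KCL at each unknown node (sum of currents leaving = 0; resistances in Ω):
  Node 1: (V_1 - 12)/47000 + (V_1 - V_2)/3.3 = 0
  Node 2: (V_2 - V_1)/3.3 + (V_2 - 0)/82000 = 0
Collecting terms (coefficients in siemens):
  0.3031·V_1 - 0.303·V_2 = 0.0002553
  0.303·V_2 - 0.303·V_1 = 0
Determinant D = (0.3031)(0.303) - (-0.303)(-0.303) = 0.00001014
V_1 = [(0.0002553)(0.303) - (-0.303)(0)]/D = 7.628 V
V_2 = [(0.3031)(0) - (0.0002553)(-0.303)]/D = 7.628 V
The requested potential is V_2 = 7.628 V.

Final answer: V_2 = 7.628 V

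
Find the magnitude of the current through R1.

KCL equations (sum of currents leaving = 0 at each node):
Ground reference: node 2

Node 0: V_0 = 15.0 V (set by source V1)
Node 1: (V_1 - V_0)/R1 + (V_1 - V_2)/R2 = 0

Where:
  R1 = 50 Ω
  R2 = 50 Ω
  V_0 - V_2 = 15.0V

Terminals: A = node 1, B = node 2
Nodal analysis, taking node 2 as the 0 V reference.
Source V1 fixes V_0 = 15 V.
KCL at each unknown node (sum of currents leaving = 0; resistances in Ω):
  Node 1: (V_1 - 15)/50 + (V_1 - 0)/50 = 0
Collecting terms: 0.04 × V_1 = 0.3  =>  V_1 = 7.5 V
I_R1 = (V_0 - V_1)/R1 = (15 - 7.5)/50 = 0.15 A
|I_R1| = 0.15 A

Final answer: |I_R1| = 0.15 A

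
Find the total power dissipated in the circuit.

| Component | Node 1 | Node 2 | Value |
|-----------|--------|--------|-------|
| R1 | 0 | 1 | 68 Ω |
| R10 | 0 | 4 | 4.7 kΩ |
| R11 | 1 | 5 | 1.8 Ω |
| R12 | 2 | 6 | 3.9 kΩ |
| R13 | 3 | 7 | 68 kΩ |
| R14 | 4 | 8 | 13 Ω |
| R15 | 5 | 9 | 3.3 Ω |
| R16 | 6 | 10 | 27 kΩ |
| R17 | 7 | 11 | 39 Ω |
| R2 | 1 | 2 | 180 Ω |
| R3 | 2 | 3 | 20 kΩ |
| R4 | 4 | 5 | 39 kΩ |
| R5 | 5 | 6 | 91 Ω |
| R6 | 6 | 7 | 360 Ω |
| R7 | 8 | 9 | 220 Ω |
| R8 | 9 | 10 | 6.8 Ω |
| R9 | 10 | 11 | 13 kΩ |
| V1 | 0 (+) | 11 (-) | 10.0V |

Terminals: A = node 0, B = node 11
Nodal analysis, taking node 11 as the 0 V reference.
Source V1 fixes V_0 = 10 V.
KCL at each unknown node (sum of currents leaving = 0; resistances in Ω):
  Node 1: (V_1 - 10)/68 + (V_1 - V_2)/180 + (V_1 - V_5)/1.8 = 0
  Node 2: (V_2 - V_1)/180 + (V_2 - V_3)/20000 + (V_2 - V_6)/3900 = 0
  Node 3: (V_3 - V_2)/20000 + (V_3 - V_7)/68000 = 0
  Node 4: (V_4 - V_5)/39000 + (V_4 - 10)/4700 + (V_4 - V_8)/13 = 0
  Node 5: (V_5 - V_4)/39000 + (V_5 - V_6)/91 + (V_5 - V_1)/1.8 + (V_5 - V_9)/3.3 = 0
  Node 6: (V_6 - V_5)/91 + (V_6 - V_7)/360 + (V_6 - V_2)/3900 + (V_6 - V_10)/27000 = 0
  Node 7: (V_7 - V_6)/360 + (V_7 - V_3)/68000 + (V_7 - 0)/39 = 0
  Node 8: (V_8 - V_9)/220 + (V_8 - V_4)/13 = 0
  Node 9: (V_9 - V_8)/220 + (V_9 - V_10)/6.8 + (V_9 - V_5)/3.3 = 0
  Node 10: (V_10 - V_9)/6.8 + (V_10 - 0)/13000 + (V_10 - V_6)/27000 = 0
Collecting terms (coefficients in siemens):
  0.5758·V_1 - 0.005556·V_2 - 0.5556·V_5 = 0.1471
  0.005862·V_2 - 0.005556·V_1 - 0.00005·V_3 - 0.0002564·V_6 = 0
  0.00006471·V_3 - 0.00005·V_2 - 0.00001471·V_7 = 0
  0.07716·V_4 - 0.00002564·V_5 - 0.07692·V_8 = 0.002128
  0.8696·V_5 - 0.5556·V_1 - 0.00002564·V_4 - 0.01099·V_6 - 0.303·V_9 = 0
  0.01406·V_6 - 0.0002564·V_2 - 0.01099·V_5 - 0.002778·V_7 - 0.00003704·V_10 = 0
  0.02843·V_7 - 0.00001471·V_3 - 0.002778·V_6 = 0
  0.08147·V_8 - 0.07692·V_4 - 0.004545·V_9 = 0
  0.4546·V_9 - 0.303·V_5 - 0.004545·V_8 - 0.1471·V_10 = 0
  0.1472·V_10 - 0.00003704·V_6 - 0.1471·V_9 = 0
Solving these 10 simultaneous equations (Gaussian elimination) gives:
  V_1 = 8.751 V, V_2 = 8.664 V, V_3 = 6.854 V, V_4 = 8.777 V
  V_5 = 8.719 V, V_6 = 7.134 V, V_7 = 0.7004 V, V_8 = 8.774 V
  V_9 = 8.717 V, V_10 = 8.712 V
Power in each resistor, P = (ΔV)²/R:
  P_R1 = (10 - 8.751)²/68 = 0.02295 W
  P_R2 = (8.751 - 8.664)²/180 = 0.00004197 W
  P_R3 = (8.664 - 6.854)²/20000 = 0.0001638 W
  P_R4 = (8.777 - 8.719)²/39000 = 0.00000008838 W
  P_R5 = (8.719 - 7.134)²/91 = 0.02761 W
  P_R6 = (7.134 - 0.7004)²/360 = 0.115 W
  P_R7 = (8.774 - 8.717)²/220 = 0.00001472 W
  P_R8 = (8.717 - 8.712)²/6.8 = 0.00000361 W
  P_R9 = (8.712 - 0)²/13000 = 0.005839 W
  P_R10 = (10 - 8.777)²/4700 = 0.0003181 W
  P_R11 = (8.751 - 8.719)²/1.8 = 0.0005759 W
  P_R12 = (8.664 - 7.134)²/3900 = 0.0006005 W
  P_R13 = (6.854 - 0.7004)²/68000 = 0.0005569 W
  P_R14 = (8.777 - 8.774)²/13 = 0.0000008696 W
  P_R15 = (8.719 - 8.717)²/3.3 = 0.000000729 W
  P_R16 = (7.134 - 8.712)²/27000 = 0.0000923 W
  P_R17 = (0.7004 - 0)²/39 = 0.01258 W
P_total = P_R1 + P_R2 + P_R3 + P_R4 + P_R5 + P_R6 + P_R7 + P_R8 + P_R9 + P_R10 + P_R11 + P_R12 + P_R13 + P_R14 + P_R15 + P_R16 + P_R17 = 0.1863 W

Final answer: 0.1863 W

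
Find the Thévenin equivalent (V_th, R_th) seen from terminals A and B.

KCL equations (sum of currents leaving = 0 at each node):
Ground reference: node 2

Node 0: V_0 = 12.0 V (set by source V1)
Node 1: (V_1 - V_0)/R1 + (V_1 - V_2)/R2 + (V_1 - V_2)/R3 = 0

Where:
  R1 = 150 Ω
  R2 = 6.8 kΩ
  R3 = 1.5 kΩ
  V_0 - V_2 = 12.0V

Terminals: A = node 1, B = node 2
Step 1 — V_th is the open-circuit voltage V_A - V_B (nothing connected across the terminals).
Nodal analysis, taking node 2 as the 0 V reference.
Source V1 fixes V_0 = 12 V.
KCL at each unknown node (sum of currents leaving = 0; resistances in Ω):
  Node 1: (V_1 - 12)/150 + (V_1 - 0)/6800 + (V_1 - 0)/1500 = 0
Collecting terms: 0.00748 × V_1 = 0.08  =>  V_1 = 10.69 V
V_th = V_1 - V_2 = 10.69 - 0 = 10.69 V
Step 2 — R_th: zero the source — replace V1 by a short circuit (node 2 merges into node 0) — and find the resistance seen between A (node 1) and B (node 0).
Reduce the network between node 1 (A) and node 0 (B) by series/parallel combination:
  Rp1 = R1 ‖ R2 ‖ R3 (parallel, all between nodes 0 and 1) = 1/(1/150 + 1/6800 + 1/1500) = 133.7 Ω
R_th = 133.7 Ω

Final answer: V_th = 10.69 V, R_th = 133.7 Ω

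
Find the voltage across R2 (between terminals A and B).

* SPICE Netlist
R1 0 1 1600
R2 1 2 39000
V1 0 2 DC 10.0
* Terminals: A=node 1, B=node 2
R1 and R2 are in series across V1 (node 0 → node 1 → node 2), and the output A–B is taken across R2, so this is a voltage divider.
Series current: I = V1/(R1 + R2) = 10/(1600 + 39000) = 10/40600 = 0.0002463 A
V_R2 = I × R2 = V1 × R2/(R1 + R2) = 10 × 39000/40600 = 9.606 V

Final answer: 9.606 V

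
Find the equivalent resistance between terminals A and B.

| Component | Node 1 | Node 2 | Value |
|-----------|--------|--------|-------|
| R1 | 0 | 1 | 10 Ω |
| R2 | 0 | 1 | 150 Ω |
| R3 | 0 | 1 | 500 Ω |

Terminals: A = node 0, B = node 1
Reduce the network between node 0 (A) and node 1 (B) by series/parallel combination:
  Rp1 = R1 ‖ R2 ‖ R3 (parallel, all between nodes 0 and 1) = 1/(1/10 + 1/150 + 1/500) = 9.202 Ω
R_eq = 9.202 Ω

Final answer: 9.202 Ω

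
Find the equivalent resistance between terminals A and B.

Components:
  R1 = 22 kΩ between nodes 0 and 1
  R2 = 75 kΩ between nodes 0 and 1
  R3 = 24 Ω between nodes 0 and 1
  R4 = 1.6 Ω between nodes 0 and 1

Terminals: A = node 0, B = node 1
Reduce the network between node 0 (A) and node 1 (B) by series/parallel combination:
  Rp1 = R1 ‖ R2 ‖ R3 ‖ R4 (parallel, all between nodes 0 and 1) = 1/(1/22000 + 1/75000 + 1/24 + 1/1.6) = 1.5 Ω
R_eq = 1.5 Ω

Final answer: 1.5 Ω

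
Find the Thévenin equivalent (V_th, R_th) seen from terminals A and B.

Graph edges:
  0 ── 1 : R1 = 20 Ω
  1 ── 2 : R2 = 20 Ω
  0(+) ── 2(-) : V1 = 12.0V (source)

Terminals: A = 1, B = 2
Step 1 — V_th is the open-circuit voltage V_A - V_B (nothing connected across the terminals).
Nodal analysis, taking node 2 as the 0 V reference.
Source V1 fixes V_0 = 12 V.
KCL at each unknown node (sum of currents leaving = 0; resistances in Ω):
  Node 1: (V_1 - 12)/20 + (V_1 - 0)/20 = 0
Collecting terms: 0.1 × V_1 = 0.6  =>  V_1 = 6 V
V_th = V_1 - V_2 = 6 - 0 = 6 V
Step 2 — R_th: zero the source — replace V1 by a short circuit (node 2 merges into node 0) — and find the resistance seen between A (node 1) and B (node 0).
Reduce the network between node 1 (A) and node 0 (B) by series/parallel combination:
  Rp1 = R1 ‖ R2 (parallel, both between nodes 0 and 1) = 1/(1/20 + 1/20) = 10 Ω
R_th = 10 Ω

Final answer: V_th = 6 V, R_th = 10 Ω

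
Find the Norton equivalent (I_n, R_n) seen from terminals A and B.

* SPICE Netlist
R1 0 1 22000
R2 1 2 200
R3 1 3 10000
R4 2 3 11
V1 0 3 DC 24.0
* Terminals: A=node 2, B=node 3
Find the Thévenin equivalent first; then I_n = V_th/R_th and R_n = R_th.
Step 1 — V_th is the open-circuit voltage V_A - V_B (nothing connected across the terminals).
Nodal analysis, taking node 3 as the 0 V reference.
Source V1 fixes V_0 = 24 V.
KCL at each unknown node (sum of currents leaving = 0; resistances in Ω):
  Node 1: (V_1 - 24)/22000 + (V_1 - V_2)/200 + (V_1 - 0)/10000 = 0
  Node 2: (V_2 - V_1)/200 + (V_2 - 0)/11 = 0
Collecting terms (coefficients in siemens):
  0.005145·V_1 - 0.005·V_2 = 0.001091
  0.09591·V_2 - 0.005·V_1 = 0
Determinant D = (0.005145)(0.09591) - (-0.005)(-0.005) = 0.0004685
V_1 = [(0.001091)(0.09591) - (-0.005)(0)]/D = 0.2233 V
V_2 = [(0.005145)(0) - (0.001091)(-0.005)]/D = 0.01164 V
V_th = V_2 - V_3 = 0.01164 - 0 = 0.01164 V
Step 2 — R_th: zero the source — replace V1 by a short circuit (node 3 merges into node 0) — and find the resistance seen between A (node 2) and B (node 0).
Reduce the network between node 2 (A) and node 0 (B) by series/parallel combination:
  Rp1 = R1 ‖ R3 (parallel, both between nodes 0 and 1) = 1/(1/22000 + 1/10000) = 6875 Ω
  Rs1 = R2 + Rp1 (series, joined only at node 1) = 200 + 6875 = 7075 Ω
  Rp2 = R4 ‖ Rs1 (parallel, both between nodes 0 and 2) = 1/(1/11 + 1/7075) = 10.98 Ω
R_th = 10.98 Ω
I_n = V_th/R_th = 0.01164/10.98 = 0.00106 A, and R_n = R_th = 10.98 Ω

Final answer: I_n = 0.00106 A, R_n = 10.98 Ω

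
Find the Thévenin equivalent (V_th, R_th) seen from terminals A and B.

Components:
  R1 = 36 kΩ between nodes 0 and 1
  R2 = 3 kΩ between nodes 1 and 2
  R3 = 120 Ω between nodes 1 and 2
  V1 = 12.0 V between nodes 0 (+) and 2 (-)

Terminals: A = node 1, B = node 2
Step 1 — V_th is the open-circuit voltage V_A - V_B (nothing connected across the terminals).
Nodal analysis, taking node 2 as the 0 V reference.
Source V1 fixes V_0 = 12 V.
KCL at each unknown node (sum of currents leaving = 0; resistances in Ω):
  Node 1: (V_1 - 12)/36000 + (V_1 - 0)/3000 + (V_1 - 0)/120 = 0
Collecting terms: 0.008694 × V_1 = 0.0003333  =>  V_1 = 0.03834 V
V_th = V_1 - V_2 = 0.03834 - 0 = 0.03834 V
Step 2 — R_th: zero the source — replace V1 by a short circuit (node 2 merges into node 0) — and find the resistance seen between A (node 1) and B (node 0).
Reduce the network between node 1 (A) and node 0 (B) by series/parallel combination:
  Rp1 = R1 ‖ R2 ‖ R3 (parallel, all between nodes 0 and 1) = 1/(1/36000 + 1/3000 + 1/120) = 115 Ω
R_th = 115 Ω

Final answer: V_th = 0.03834 V, R_th = 115 Ω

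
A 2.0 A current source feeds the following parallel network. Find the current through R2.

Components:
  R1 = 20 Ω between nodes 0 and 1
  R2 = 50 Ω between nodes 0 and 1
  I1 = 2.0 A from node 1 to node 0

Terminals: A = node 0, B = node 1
All resistors sit directly between nodes 0 and 1, so they are in parallel and share one voltage V; the full source current 2 A splits among them.
1/R_par = 1/20 + 1/50 = 0.07 S  =>  R_par = 14.29 Ω
V = I × R_par = 2 × 14.29 = 28.57 V
I_R2 = V/R2 = 28.57/50 = 0.5714 A

Final answer: 0.5714 A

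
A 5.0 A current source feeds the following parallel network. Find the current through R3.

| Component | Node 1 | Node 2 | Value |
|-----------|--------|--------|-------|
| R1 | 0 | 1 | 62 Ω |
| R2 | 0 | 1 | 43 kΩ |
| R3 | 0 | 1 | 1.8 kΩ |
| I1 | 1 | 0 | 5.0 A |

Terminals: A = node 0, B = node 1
All resistors sit directly between nodes 0 and 1, so they are in parallel and share one voltage V; the full source current 5 A splits among them.
1/R_par = 1/62 + 1/43000 + 1/1800 = 0.01671 S  =>  R_par = 59.85 Ω
V = I × R_par = 5 × 59.85 = 299.3 V
I_R3 = V/R3 = 299.3/1800 = 0.1663 A

Final answer: 0.1663 A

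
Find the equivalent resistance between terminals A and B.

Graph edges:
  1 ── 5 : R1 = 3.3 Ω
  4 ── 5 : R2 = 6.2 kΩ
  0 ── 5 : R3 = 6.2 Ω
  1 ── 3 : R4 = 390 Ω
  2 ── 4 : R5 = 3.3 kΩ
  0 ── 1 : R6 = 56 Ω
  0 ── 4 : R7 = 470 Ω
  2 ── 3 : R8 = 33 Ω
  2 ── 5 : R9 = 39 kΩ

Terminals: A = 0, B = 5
The network is not a plain series/parallel combination. Inject a 1 A test current into terminal A (node 0) and return it from terminal B (node 5); then R_eq = V_A / (1 A).
Nodal analysis, taking node 5 as the 0 V reference.
Current source I_test pushes 1 A into node 0 and draws it out of node 5.
KCL at each unknown node (sum of currents leaving = 0; resistances in Ω):
  Node 0: (V_0 - 0)/6.2 + (V_0 - V_1)/56 + (V_0 - V_4)/470 - 1 = 0
  Node 1: (V_1 - V_0)/56 + (V_1 - 0)/3.3 + (V_1 - V_3)/390 = 0
  Node 2: (V_2 - V_4)/3300 + (V_2 - V_3)/33 + (V_2 - 0)/39000 = 0
  Node 3: (V_3 - V_1)/390 + (V_3 - V_2)/33 = 0
  Node 4: (V_4 - V_0)/470 + (V_4 - V_2)/3300 + (V_4 - 0)/6200 = 0
Collecting terms (coefficients in siemens):
  0.1813·V_0 - 0.01786·V_1 - 0.002128·V_4 = 1
  0.3235·V_1 - 0.01786·V_0 - 0.002564·V_3 = 0
  0.03063·V_2 - 0.0303·V_3 - 0.000303·V_4 = 0
  0.03287·V_3 - 0.002564·V_1 - 0.0303·V_2 = 0
  0.002592·V_4 - 0.002128·V_0 - 0.000303·V_2 = 0
Solving these 5 simultaneous equations (Gaussian elimination) gives:
  V_0 = 5.603 V, V_1 = 0.3154 V, V_2 = 0.805 V, V_3 = 0.7668 V
  V_4 = 4.693 V
R_eq = V_0 / 1 A = 5.603 Ω

Final answer: 5.603 Ω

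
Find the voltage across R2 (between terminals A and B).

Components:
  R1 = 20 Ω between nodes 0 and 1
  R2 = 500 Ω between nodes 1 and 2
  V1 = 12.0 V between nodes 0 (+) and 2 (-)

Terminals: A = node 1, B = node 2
R1 and R2 are in series across V1 (node 0 → node 1 → node 2), and the output A–B is taken across R2, so this is a voltage divider.
Series current: I = V1/(R1 + R2) = 12/(20 + 500) = 12/520 = 0.02308 A
V_R2 = I × R2 = V1 × R2/(R1 + R2) = 12 × 500/520 = 11.54 V

Final answer: 11.54 V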